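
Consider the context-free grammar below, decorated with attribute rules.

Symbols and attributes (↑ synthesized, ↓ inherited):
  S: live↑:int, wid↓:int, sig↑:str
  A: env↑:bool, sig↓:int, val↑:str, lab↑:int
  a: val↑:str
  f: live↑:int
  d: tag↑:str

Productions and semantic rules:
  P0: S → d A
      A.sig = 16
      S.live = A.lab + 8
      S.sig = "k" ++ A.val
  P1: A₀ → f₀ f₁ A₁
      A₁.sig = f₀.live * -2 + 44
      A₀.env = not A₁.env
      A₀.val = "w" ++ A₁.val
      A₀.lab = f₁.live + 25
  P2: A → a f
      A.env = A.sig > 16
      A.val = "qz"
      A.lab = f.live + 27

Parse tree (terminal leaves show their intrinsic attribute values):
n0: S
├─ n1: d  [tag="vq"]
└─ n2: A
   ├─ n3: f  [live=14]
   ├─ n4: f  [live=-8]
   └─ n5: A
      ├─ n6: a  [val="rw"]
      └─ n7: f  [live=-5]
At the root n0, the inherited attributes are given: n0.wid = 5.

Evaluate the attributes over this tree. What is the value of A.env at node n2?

true

1. n0.wid = 5  [given at root]
2. n1.tag = "vq"  [terminal]
3. n2.sig = 16  [16]
4. n3.live = 14  [terminal]
5. n4.live = -8  [terminal]
6. n5.sig = 16  [f₀.live * -2 + 44]
7. n6.val = "rw"  [terminal]
8. n7.live = -5  [terminal]
9. n5.env = false  [A.sig > 16]
10. n5.val = "qz"  ["qz"]
11. n5.lab = 22  [f.live + 27]
12. n2.env = true  [not A₁.env]
13. n2.val = "wqz"  ["w" ++ A₁.val]
14. n2.lab = 17  [f₁.live + 25]
15. n0.live = 25  [A.lab + 8]
16. n0.sig = "kwqz"  ["k" ++ A.val]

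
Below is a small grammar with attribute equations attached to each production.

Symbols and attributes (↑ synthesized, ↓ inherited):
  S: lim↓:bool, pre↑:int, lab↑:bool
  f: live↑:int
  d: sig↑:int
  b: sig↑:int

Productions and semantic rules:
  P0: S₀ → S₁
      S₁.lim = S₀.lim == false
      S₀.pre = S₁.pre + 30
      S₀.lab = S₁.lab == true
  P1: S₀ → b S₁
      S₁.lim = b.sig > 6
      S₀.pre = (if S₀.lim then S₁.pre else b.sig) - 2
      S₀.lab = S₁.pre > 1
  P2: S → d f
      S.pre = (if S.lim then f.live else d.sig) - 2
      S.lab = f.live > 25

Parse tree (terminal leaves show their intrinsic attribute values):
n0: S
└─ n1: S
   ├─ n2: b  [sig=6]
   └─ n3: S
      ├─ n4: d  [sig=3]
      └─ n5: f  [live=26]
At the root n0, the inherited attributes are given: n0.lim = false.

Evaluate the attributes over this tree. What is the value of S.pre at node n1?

-1

1. n0.lim = false  [given at root]
2. n1.lim = true  [S₀.lim == false]
3. n2.sig = 6  [terminal]
4. n3.lim = false  [b.sig > 6]
5. n4.sig = 3  [terminal]
6. n5.live = 26  [terminal]
7. n3.pre = 1  [(if S.lim then f.live else d.sig) - 2]
8. n3.lab = true  [f.live > 25]
9. n1.pre = -1  [(if S₀.lim then S₁.pre else b.sig) - 2]
10. n1.lab = false  [S₁.pre > 1]
11. n0.pre = 29  [S₁.pre + 30]
12. n0.lab = false  [S₁.lab == true]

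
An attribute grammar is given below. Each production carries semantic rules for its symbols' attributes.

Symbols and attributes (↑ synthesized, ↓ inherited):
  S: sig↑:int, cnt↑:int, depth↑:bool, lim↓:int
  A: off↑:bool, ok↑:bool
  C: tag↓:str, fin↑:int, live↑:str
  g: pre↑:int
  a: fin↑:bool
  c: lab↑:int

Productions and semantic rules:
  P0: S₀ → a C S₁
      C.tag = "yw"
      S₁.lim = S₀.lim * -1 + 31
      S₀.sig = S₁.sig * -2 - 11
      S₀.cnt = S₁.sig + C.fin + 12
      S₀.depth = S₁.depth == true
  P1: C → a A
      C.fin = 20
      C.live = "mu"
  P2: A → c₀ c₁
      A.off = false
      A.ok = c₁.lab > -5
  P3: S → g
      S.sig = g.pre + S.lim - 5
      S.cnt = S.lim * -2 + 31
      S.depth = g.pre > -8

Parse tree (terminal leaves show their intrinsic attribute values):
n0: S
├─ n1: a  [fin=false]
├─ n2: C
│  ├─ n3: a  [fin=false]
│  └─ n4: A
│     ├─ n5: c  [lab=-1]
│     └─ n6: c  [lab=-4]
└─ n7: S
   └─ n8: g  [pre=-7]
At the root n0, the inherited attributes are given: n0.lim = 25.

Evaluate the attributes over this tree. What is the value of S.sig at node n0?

1

1. n0.lim = 25  [given at root]
2. n1.fin = false  [terminal]
3. n2.tag = "yw"  ["yw"]
4. n3.fin = false  [terminal]
5. n5.lab = -1  [terminal]
6. n6.lab = -4  [terminal]
7. n4.off = false  [false]
8. n4.ok = true  [c₁.lab > -5]
9. n2.fin = 20  [20]
10. n2.live = "mu"  ["mu"]
11. n7.lim = 6  [S₀.lim * -1 + 31]
12. n8.pre = -7  [terminal]
13. n7.sig = -6  [g.pre + S.lim - 5]
14. n7.cnt = 19  [S.lim * -2 + 31]
15. n7.depth = true  [g.pre > -8]
16. n0.sig = 1  [S₁.sig * -2 - 11]
17. n0.cnt = 26  [S₁.sig + C.fin + 12]
18. n0.depth = true  [S₁.depth == true]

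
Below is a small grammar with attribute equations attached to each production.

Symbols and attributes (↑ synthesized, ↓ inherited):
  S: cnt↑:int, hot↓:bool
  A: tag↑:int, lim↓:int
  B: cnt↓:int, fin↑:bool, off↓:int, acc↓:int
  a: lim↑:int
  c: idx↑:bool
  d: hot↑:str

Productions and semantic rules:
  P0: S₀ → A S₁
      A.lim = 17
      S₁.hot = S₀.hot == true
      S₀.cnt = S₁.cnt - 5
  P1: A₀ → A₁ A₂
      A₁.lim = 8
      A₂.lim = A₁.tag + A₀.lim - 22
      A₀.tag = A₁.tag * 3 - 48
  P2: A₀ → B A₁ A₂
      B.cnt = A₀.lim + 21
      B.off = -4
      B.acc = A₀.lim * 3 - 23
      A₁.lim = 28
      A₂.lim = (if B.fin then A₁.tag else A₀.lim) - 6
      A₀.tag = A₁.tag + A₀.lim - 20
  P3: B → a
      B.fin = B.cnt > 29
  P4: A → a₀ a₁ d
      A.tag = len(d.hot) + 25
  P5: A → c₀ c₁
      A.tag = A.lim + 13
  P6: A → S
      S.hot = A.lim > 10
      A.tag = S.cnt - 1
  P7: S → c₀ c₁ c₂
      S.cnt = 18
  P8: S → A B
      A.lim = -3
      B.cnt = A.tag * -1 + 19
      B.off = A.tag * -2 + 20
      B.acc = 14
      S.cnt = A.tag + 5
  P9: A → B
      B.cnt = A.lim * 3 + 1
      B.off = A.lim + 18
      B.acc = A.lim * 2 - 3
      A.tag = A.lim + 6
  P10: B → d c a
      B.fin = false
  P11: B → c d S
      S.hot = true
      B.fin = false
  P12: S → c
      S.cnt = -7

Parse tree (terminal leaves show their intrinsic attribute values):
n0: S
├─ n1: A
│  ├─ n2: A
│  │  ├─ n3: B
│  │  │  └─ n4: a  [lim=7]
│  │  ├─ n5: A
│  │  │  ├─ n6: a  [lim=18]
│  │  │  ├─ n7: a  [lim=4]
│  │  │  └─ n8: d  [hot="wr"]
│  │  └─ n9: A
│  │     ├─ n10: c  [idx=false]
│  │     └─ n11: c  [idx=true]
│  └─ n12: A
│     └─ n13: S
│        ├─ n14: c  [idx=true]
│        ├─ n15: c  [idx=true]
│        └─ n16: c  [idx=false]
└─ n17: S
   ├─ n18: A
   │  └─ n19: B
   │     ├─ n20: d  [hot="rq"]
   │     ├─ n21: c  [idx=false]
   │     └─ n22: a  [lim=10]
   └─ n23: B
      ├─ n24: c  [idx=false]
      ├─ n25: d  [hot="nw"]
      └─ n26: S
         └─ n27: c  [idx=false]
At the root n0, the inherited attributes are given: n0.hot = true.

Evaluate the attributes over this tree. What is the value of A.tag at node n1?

-3

1. n0.hot = true  [given at root]
2. n1.lim = 17  [17]
3. n2.lim = 8  [8]
4. n3.cnt = 29  [A₀.lim + 21]
5. n3.off = -4  [-4]
6. n3.acc = 1  [A₀.lim * 3 - 23]
7. n4.lim = 7  [terminal]
8. n3.fin = false  [B.cnt > 29]
9. n5.lim = 28  [28]
10. n6.lim = 18  [terminal]
11. n7.lim = 4  [terminal]
12. n8.hot = "wr"  [terminal]
13. n5.tag = 27  [len(d.hot) + 25]
14. n9.lim = 2  [(if B.fin then A₁.tag else A₀.lim) - 6]
15. n10.idx = false  [terminal]
16. n11.idx = true  [terminal]
17. n9.tag = 15  [A.lim + 13]
18. n2.tag = 15  [A₁.tag + A₀.lim - 20]
19. n12.lim = 10  [A₁.tag + A₀.lim - 22]
20. n13.hot = false  [A.lim > 10]
21. n14.idx = true  [terminal]
22. n15.idx = true  [terminal]
23. n16.idx = false  [terminal]
24. n13.cnt = 18  [18]
25. n12.tag = 17  [S.cnt - 1]
26. n1.tag = -3  [A₁.tag * 3 - 48]
27. n17.hot = true  [S₀.hot == true]
28. n18.lim = -3  [-3]
29. n19.cnt = -8  [A.lim * 3 + 1]
30. n19.off = 15  [A.lim + 18]
31. n19.acc = -9  [A.lim * 2 - 3]
32. n20.hot = "rq"  [terminal]
33. n21.idx = false  [terminal]
34. n22.lim = 10  [terminal]
35. n19.fin = false  [false]
36. n18.tag = 3  [A.lim + 6]
37. n23.cnt = 16  [A.tag * -1 + 19]
38. n23.off = 14  [A.tag * -2 + 20]
39. n23.acc = 14  [14]
40. n24.idx = false  [terminal]
41. n25.hot = "nw"  [terminal]
42. n26.hot = true  [true]
43. n27.idx = false  [terminal]
44. n26.cnt = -7  [-7]
45. n23.fin = false  [false]
46. n17.cnt = 8  [A.tag + 5]
47. n0.cnt = 3  [S₁.cnt - 5]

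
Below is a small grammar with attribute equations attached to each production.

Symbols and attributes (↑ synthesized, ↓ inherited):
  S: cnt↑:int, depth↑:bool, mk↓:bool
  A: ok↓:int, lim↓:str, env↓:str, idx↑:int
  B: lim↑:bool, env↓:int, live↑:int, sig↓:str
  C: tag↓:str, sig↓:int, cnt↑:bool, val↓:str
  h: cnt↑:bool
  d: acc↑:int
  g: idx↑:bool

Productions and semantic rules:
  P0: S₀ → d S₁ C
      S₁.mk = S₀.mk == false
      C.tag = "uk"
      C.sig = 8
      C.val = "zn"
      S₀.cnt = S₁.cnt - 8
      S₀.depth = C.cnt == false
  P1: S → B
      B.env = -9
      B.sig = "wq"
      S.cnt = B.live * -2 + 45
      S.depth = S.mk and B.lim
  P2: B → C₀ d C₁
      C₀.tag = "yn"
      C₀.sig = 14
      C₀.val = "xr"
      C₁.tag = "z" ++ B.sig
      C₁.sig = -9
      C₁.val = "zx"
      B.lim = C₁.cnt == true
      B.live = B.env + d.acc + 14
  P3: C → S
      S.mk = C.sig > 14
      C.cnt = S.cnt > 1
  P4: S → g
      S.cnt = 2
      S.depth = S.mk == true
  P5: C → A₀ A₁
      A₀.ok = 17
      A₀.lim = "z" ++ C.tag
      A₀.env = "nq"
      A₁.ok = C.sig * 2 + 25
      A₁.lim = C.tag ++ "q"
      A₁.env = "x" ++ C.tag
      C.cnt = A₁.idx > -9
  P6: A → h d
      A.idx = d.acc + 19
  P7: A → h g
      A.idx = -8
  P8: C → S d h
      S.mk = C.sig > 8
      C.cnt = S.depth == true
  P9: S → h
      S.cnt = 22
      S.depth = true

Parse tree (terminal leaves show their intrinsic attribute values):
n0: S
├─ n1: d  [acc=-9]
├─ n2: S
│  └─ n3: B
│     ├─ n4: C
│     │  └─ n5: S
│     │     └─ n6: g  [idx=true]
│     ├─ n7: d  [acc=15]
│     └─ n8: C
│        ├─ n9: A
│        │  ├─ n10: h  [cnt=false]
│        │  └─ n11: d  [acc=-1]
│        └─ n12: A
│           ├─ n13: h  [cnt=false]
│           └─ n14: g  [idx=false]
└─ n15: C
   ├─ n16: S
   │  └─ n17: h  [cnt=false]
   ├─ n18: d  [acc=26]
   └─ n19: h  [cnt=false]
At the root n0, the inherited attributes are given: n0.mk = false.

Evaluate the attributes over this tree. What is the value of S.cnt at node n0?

-3

1. n0.mk = false  [given at root]
2. n1.acc = -9  [terminal]
3. n2.mk = true  [S₀.mk == false]
4. n3.env = -9  [-9]
5. n3.sig = "wq"  ["wq"]
6. n4.tag = "yn"  ["yn"]
7. n4.sig = 14  [14]
8. n4.val = "xr"  ["xr"]
9. n5.mk = false  [C.sig > 14]
10. n6.idx = true  [terminal]
11. n5.cnt = 2  [2]
12. n5.depth = false  [S.mk == true]
13. n4.cnt = true  [S.cnt > 1]
14. n7.acc = 15  [terminal]
15. n8.tag = "zwq"  ["z" ++ B.sig]
16. n8.sig = -9  [-9]
17. n8.val = "zx"  ["zx"]
18. n9.ok = 17  [17]
19. n9.lim = "zzwq"  ["z" ++ C.tag]
20. n9.env = "nq"  ["nq"]
21. n10.cnt = false  [terminal]
22. n11.acc = -1  [terminal]
23. n9.idx = 18  [d.acc + 19]
24. n12.ok = 7  [C.sig * 2 + 25]
25. n12.lim = "zwqq"  [C.tag ++ "q"]
26. n12.env = "xzwq"  ["x" ++ C.tag]
27. n13.cnt = false  [terminal]
28. n14.idx = false  [terminal]
29. n12.idx = -8  [-8]
30. n8.cnt = true  [A₁.idx > -9]
31. n3.lim = true  [C₁.cnt == true]
32. n3.live = 20  [B.env + d.acc + 14]
33. n2.cnt = 5  [B.live * -2 + 45]
34. n2.depth = true  [S.mk and B.lim]
35. n15.tag = "uk"  ["uk"]
36. n15.sig = 8  [8]
37. n15.val = "zn"  ["zn"]
38. n16.mk = false  [C.sig > 8]
39. n17.cnt = false  [terminal]
40. n16.cnt = 22  [22]
41. n16.depth = true  [true]
42. n18.acc = 26  [terminal]
43. n19.cnt = false  [terminal]
44. n15.cnt = true  [S.depth == true]
45. n0.cnt = -3  [S₁.cnt - 8]
46. n0.depth = false  [C.cnt == false]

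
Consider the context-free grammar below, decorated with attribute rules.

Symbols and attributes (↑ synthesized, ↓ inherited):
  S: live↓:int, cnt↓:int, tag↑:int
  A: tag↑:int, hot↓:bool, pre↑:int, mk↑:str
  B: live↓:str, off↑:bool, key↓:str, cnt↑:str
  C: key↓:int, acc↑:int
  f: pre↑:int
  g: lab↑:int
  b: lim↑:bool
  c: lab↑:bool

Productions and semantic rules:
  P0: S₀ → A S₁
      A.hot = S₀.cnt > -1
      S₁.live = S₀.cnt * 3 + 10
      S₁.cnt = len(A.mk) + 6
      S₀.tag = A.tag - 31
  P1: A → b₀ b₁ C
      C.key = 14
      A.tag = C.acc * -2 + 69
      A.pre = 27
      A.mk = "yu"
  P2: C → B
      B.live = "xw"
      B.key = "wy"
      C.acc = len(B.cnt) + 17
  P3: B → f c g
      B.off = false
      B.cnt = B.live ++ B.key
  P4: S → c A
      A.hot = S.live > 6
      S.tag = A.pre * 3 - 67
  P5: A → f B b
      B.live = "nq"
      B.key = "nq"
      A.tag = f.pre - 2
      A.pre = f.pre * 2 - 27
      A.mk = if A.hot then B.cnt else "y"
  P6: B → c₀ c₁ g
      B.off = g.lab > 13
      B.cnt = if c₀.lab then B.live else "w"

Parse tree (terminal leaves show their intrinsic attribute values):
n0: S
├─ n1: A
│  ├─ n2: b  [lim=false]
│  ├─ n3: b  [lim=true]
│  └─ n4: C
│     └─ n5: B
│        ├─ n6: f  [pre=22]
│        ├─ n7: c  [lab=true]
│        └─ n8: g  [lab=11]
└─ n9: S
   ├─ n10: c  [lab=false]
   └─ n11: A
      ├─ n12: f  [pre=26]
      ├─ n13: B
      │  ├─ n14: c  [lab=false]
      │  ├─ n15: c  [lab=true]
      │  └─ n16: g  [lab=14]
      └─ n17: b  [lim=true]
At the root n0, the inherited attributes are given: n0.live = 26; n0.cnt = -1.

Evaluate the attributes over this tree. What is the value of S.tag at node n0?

-4

1. n0.live = 26  [given at root]
2. n0.cnt = -1  [given at root]
3. n1.hot = false  [S₀.cnt > -1]
4. n2.lim = false  [terminal]
5. n3.lim = true  [terminal]
6. n4.key = 14  [14]
7. n5.live = "xw"  ["xw"]
8. n5.key = "wy"  ["wy"]
9. n6.pre = 22  [terminal]
10. n7.lab = true  [terminal]
11. n8.lab = 11  [terminal]
12. n5.off = false  [false]
13. n5.cnt = "xwwy"  [B.live ++ B.key]
14. n4.acc = 21  [len(B.cnt) + 17]
15. n1.tag = 27  [C.acc * -2 + 69]
16. n1.pre = 27  [27]
17. n1.mk = "yu"  ["yu"]
18. n9.live = 7  [S₀.cnt * 3 + 10]
19. n9.cnt = 8  [len(A.mk) + 6]
20. n10.lab = false  [terminal]
21. n11.hot = true  [S.live > 6]
22. n12.pre = 26  [terminal]
23. n13.live = "nq"  ["nq"]
24. n13.key = "nq"  ["nq"]
25. n14.lab = false  [terminal]
26. n15.lab = true  [terminal]
27. n16.lab = 14  [terminal]
28. n13.off = true  [g.lab > 13]
29. n13.cnt = "w"  [if c₀.lab then B.live else "w"]
30. n17.lim = true  [terminal]
31. n11.tag = 24  [f.pre - 2]
32. n11.pre = 25  [f.pre * 2 - 27]
33. n11.mk = "w"  [if A.hot then B.cnt else "y"]
34. n9.tag = 8  [A.pre * 3 - 67]
35. n0.tag = -4  [A.tag - 31]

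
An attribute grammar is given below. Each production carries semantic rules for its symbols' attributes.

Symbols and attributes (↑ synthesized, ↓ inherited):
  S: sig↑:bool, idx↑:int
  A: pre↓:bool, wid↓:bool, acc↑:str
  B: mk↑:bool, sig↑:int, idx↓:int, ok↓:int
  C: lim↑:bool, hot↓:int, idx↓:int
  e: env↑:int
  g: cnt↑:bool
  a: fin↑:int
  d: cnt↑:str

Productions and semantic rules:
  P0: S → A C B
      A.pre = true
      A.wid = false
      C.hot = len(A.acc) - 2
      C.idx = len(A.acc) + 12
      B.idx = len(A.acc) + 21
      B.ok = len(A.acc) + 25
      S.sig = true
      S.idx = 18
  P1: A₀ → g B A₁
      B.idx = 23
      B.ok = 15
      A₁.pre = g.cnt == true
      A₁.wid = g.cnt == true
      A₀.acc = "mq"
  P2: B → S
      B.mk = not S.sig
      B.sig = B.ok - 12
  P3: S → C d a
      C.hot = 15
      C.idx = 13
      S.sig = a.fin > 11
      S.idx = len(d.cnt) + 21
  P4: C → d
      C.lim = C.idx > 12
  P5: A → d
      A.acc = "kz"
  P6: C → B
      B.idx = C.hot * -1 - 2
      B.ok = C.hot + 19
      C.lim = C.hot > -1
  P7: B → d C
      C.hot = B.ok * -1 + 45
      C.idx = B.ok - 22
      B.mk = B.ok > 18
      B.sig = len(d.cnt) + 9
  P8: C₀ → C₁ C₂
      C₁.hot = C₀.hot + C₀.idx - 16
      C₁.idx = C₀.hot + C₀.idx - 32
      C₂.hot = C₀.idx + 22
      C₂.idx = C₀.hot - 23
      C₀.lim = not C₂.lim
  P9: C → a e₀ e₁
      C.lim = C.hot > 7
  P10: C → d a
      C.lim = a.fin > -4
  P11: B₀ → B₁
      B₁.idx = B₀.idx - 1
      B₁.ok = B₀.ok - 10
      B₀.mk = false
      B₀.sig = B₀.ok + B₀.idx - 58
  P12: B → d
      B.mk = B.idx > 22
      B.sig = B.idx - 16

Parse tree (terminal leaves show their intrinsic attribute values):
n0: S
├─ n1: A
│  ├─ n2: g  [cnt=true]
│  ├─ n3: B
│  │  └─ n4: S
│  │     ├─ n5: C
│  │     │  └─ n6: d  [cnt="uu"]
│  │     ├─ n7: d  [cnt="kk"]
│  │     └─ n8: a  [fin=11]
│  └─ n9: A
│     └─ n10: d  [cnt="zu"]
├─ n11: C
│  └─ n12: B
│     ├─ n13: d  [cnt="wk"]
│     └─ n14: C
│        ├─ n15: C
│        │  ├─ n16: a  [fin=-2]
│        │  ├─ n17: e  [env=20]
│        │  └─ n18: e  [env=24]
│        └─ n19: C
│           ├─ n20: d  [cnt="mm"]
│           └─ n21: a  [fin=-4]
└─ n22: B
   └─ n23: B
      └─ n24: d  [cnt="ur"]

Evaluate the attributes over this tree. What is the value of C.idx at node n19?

3

1. n1.pre = true  [true]
2. n1.wid = false  [false]
3. n2.cnt = true  [terminal]
4. n3.idx = 23  [23]
5. n3.ok = 15  [15]
6. n5.hot = 15  [15]
7. n5.idx = 13  [13]
8. n6.cnt = "uu"  [terminal]
9. n5.lim = true  [C.idx > 12]
10. n7.cnt = "kk"  [terminal]
11. n8.fin = 11  [terminal]
12. n4.sig = false  [a.fin > 11]
13. n4.idx = 23  [len(d.cnt) + 21]
14. n3.mk = true  [not S.sig]
15. n3.sig = 3  [B.ok - 12]
16. n9.pre = true  [g.cnt == true]
17. n9.wid = true  [g.cnt == true]
18. n10.cnt = "zu"  [terminal]
19. n9.acc = "kz"  ["kz"]
20. n1.acc = "mq"  ["mq"]
21. n11.hot = 0  [len(A.acc) - 2]
22. n11.idx = 14  [len(A.acc) + 12]
23. n12.idx = -2  [C.hot * -1 - 2]
24. n12.ok = 19  [C.hot + 19]
25. n13.cnt = "wk"  [terminal]
26. n14.hot = 26  [B.ok * -1 + 45]
27. n14.idx = -3  [B.ok - 22]
28. n15.hot = 7  [C₀.hot + C₀.idx - 16]
29. n15.idx = -9  [C₀.hot + C₀.idx - 32]
30. n16.fin = -2  [terminal]
31. n17.env = 20  [terminal]
32. n18.env = 24  [terminal]
33. n15.lim = false  [C.hot > 7]
34. n19.hot = 19  [C₀.idx + 22]
35. n19.idx = 3  [C₀.hot - 23]
36. n20.cnt = "mm"  [terminal]
37. n21.fin = -4  [terminal]
38. n19.lim = false  [a.fin > -4]
39. n14.lim = true  [not C₂.lim]
40. n12.mk = true  [B.ok > 18]
41. n12.sig = 11  [len(d.cnt) + 9]
42. n11.lim = true  [C.hot > -1]
43. n22.idx = 23  [len(A.acc) + 21]
44. n22.ok = 27  [len(A.acc) + 25]
45. n23.idx = 22  [B₀.idx - 1]
46. n23.ok = 17  [B₀.ok - 10]
47. n24.cnt = "ur"  [terminal]
48. n23.mk = false  [B.idx > 22]
49. n23.sig = 6  [B.idx - 16]
50. n22.mk = false  [false]
51. n22.sig = -8  [B₀.ok + B₀.idx - 58]
52. n0.sig = true  [true]
53. n0.idx = 18  [18]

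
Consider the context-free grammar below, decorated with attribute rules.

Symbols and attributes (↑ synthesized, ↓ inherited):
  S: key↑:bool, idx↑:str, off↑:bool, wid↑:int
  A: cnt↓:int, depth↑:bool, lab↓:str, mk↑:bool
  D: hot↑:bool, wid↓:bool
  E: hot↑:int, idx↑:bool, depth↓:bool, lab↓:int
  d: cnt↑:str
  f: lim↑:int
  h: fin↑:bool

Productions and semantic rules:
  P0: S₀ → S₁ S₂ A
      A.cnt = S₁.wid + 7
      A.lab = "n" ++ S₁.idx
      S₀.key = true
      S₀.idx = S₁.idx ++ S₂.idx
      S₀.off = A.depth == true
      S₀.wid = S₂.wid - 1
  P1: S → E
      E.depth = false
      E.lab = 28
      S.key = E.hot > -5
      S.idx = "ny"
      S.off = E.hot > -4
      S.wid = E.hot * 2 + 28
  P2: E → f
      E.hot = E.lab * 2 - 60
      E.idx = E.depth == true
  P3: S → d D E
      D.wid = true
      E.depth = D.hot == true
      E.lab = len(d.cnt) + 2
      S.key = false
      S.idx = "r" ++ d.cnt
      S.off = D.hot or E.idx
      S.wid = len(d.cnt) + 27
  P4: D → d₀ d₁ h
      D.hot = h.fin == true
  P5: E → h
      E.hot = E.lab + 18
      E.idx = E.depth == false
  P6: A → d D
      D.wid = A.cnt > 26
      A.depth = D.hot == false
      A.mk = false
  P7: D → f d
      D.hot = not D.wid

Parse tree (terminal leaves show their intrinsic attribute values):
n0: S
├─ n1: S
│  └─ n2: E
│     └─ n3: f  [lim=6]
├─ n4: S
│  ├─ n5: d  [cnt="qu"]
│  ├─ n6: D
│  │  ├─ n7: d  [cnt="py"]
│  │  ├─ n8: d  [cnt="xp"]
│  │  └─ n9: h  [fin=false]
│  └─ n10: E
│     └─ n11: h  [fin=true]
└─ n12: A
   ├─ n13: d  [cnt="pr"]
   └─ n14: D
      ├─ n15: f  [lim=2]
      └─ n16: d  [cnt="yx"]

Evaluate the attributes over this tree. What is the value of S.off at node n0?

true

1. n2.depth = false  [false]
2. n2.lab = 28  [28]
3. n3.lim = 6  [terminal]
4. n2.hot = -4  [E.lab * 2 - 60]
5. n2.idx = false  [E.depth == true]
6. n1.key = true  [E.hot > -5]
7. n1.idx = "ny"  ["ny"]
8. n1.off = false  [E.hot > -4]
9. n1.wid = 20  [E.hot * 2 + 28]
10. n5.cnt = "qu"  [terminal]
11. n6.wid = true  [true]
12. n7.cnt = "py"  [terminal]
13. n8.cnt = "xp"  [terminal]
14. n9.fin = false  [terminal]
15. n6.hot = false  [h.fin == true]
16. n10.depth = false  [D.hot == true]
17. n10.lab = 4  [len(d.cnt) + 2]
18. n11.fin = true  [terminal]
19. n10.hot = 22  [E.lab + 18]
20. n10.idx = true  [E.depth == false]
21. n4.key = false  [false]
22. n4.idx = "rqu"  ["r" ++ d.cnt]
23. n4.off = true  [D.hot or E.idx]
24. n4.wid = 29  [len(d.cnt) + 27]
25. n12.cnt = 27  [S₁.wid + 7]
26. n12.lab = "nny"  ["n" ++ S₁.idx]
27. n13.cnt = "pr"  [terminal]
28. n14.wid = true  [A.cnt > 26]
29. n15.lim = 2  [terminal]
30. n16.cnt = "yx"  [terminal]
31. n14.hot = false  [not D.wid]
32. n12.depth = true  [D.hot == false]
33. n12.mk = false  [false]
34. n0.key = true  [true]
35. n0.idx = "nyrqu"  [S₁.idx ++ S₂.idx]
36. n0.off = true  [A.depth == true]
37. n0.wid = 28  [S₂.wid - 1]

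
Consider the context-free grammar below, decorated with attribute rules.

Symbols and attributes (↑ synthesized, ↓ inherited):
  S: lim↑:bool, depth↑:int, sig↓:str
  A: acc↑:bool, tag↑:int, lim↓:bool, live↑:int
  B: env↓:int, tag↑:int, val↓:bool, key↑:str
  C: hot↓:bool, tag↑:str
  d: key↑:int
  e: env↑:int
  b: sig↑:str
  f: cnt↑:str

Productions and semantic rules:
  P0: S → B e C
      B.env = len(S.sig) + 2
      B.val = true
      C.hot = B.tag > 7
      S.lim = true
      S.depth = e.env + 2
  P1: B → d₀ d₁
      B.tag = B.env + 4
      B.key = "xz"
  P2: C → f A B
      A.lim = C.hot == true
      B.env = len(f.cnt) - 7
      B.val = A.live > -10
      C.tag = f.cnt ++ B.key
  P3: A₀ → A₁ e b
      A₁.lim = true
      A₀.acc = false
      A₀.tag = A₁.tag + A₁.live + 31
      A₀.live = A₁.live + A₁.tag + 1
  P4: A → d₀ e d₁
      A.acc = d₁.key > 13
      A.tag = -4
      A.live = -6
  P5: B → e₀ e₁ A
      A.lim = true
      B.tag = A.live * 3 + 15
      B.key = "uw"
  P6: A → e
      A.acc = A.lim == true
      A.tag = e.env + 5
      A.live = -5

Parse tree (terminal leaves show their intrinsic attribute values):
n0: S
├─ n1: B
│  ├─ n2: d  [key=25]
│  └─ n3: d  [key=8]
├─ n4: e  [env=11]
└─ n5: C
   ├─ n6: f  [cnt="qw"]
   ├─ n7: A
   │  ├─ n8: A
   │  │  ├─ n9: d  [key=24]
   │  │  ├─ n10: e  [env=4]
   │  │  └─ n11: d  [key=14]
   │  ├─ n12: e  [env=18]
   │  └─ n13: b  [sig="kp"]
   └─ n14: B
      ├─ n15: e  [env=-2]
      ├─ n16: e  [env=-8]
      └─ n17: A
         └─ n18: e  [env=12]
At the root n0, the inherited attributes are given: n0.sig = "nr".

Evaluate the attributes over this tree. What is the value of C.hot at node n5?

true

1. n0.sig = "nr"  [given at root]
2. n1.env = 4  [len(S.sig) + 2]
3. n1.val = true  [true]
4. n2.key = 25  [terminal]
5. n3.key = 8  [terminal]
6. n1.tag = 8  [B.env + 4]
7. n1.key = "xz"  ["xz"]
8. n4.env = 11  [terminal]
9. n5.hot = true  [B.tag > 7]
10. n6.cnt = "qw"  [terminal]
11. n7.lim = true  [C.hot == true]
12. n8.lim = true  [true]
13. n9.key = 24  [terminal]
14. n10.env = 4  [terminal]
15. n11.key = 14  [terminal]
16. n8.acc = true  [d₁.key > 13]
17. n8.tag = -4  [-4]
18. n8.live = -6  [-6]
19. n12.env = 18  [terminal]
20. n13.sig = "kp"  [terminal]
21. n7.acc = false  [false]
22. n7.tag = 21  [A₁.tag + A₁.live + 31]
23. n7.live = -9  [A₁.live + A₁.tag + 1]
24. n14.env = -5  [len(f.cnt) - 7]
25. n14.val = true  [A.live > -10]
26. n15.env = -2  [terminal]
27. n16.env = -8  [terminal]
28. n17.lim = true  [true]
29. n18.env = 12  [terminal]
30. n17.acc = true  [A.lim == true]
31. n17.tag = 17  [e.env + 5]
32. n17.live = -5  [-5]
33. n14.tag = 0  [A.live * 3 + 15]
34. n14.key = "uw"  ["uw"]
35. n5.tag = "qwuw"  [f.cnt ++ B.key]
36. n0.lim = true  [true]
37. n0.depth = 13  [e.env + 2]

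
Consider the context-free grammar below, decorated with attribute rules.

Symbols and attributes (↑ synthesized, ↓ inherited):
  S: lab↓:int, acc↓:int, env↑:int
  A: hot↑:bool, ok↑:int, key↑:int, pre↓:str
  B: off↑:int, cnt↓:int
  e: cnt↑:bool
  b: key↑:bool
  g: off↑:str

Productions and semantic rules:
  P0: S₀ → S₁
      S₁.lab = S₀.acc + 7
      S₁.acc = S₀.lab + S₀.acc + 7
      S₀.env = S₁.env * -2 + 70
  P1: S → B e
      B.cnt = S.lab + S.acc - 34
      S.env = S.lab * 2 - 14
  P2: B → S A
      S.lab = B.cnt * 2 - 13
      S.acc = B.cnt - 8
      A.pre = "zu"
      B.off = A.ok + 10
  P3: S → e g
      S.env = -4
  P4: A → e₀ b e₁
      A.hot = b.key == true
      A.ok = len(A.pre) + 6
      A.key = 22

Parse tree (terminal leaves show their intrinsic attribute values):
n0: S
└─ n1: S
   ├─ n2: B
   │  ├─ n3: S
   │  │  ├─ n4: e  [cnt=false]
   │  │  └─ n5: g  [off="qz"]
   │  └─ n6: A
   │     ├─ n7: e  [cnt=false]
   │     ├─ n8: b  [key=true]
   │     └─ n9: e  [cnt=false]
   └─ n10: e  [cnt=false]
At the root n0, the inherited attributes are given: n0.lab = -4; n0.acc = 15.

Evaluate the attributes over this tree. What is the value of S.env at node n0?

1. n0.lab = -4  [given at root]
2. n0.acc = 15  [given at root]
3. n1.lab = 22  [S₀.acc + 7]
4. n1.acc = 18  [S₀.lab + S₀.acc + 7]
5. n2.cnt = 6  [S.lab + S.acc - 34]
6. n3.lab = -1  [B.cnt * 2 - 13]
7. n3.acc = -2  [B.cnt - 8]
8. n4.cnt = false  [terminal]
9. n5.off = "qz"  [terminal]
10. n3.env = -4  [-4]
11. n6.pre = "zu"  ["zu"]
12. n7.cnt = false  [terminal]
13. n8.key = true  [terminal]
14. n9.cnt = false  [terminal]
15. n6.hot = true  [b.key == true]
16. n6.ok = 8  [len(A.pre) + 6]
17. n6.key = 22  [22]
18. n2.off = 18  [A.ok + 10]
19. n10.cnt = false  [terminal]
20. n1.env = 30  [S.lab * 2 - 14]
21. n0.env = 10  [S₁.env * -2 + 70]

10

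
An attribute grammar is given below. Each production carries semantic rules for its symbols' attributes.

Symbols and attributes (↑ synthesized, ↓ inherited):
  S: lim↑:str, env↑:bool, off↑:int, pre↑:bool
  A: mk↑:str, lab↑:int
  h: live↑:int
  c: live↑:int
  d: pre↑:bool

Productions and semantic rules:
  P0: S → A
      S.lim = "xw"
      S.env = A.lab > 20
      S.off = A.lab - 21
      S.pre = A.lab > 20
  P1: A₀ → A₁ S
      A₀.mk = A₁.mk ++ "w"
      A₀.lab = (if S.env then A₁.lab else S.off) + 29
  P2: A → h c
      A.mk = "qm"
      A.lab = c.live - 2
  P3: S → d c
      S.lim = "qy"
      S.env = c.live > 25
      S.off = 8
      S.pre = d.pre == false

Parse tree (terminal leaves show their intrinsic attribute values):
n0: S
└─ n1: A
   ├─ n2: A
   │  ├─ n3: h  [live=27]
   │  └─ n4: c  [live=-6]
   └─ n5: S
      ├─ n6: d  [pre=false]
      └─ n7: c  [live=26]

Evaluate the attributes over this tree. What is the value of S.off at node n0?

1. n3.live = 27  [terminal]
2. n4.live = -6  [terminal]
3. n2.mk = "qm"  ["qm"]
4. n2.lab = -8  [c.live - 2]
5. n6.pre = false  [terminal]
6. n7.live = 26  [terminal]
7. n5.lim = "qy"  ["qy"]
8. n5.env = true  [c.live > 25]
9. n5.off = 8  [8]
10. n5.pre = true  [d.pre == false]
11. n1.mk = "qmw"  [A₁.mk ++ "w"]
12. n1.lab = 21  [(if S.env then A₁.lab else S.off) + 29]
13. n0.lim = "xw"  ["xw"]
14. n0.env = true  [A.lab > 20]
15. n0.off = 0  [A.lab - 21]
16. n0.pre = true  [A.lab > 20]

0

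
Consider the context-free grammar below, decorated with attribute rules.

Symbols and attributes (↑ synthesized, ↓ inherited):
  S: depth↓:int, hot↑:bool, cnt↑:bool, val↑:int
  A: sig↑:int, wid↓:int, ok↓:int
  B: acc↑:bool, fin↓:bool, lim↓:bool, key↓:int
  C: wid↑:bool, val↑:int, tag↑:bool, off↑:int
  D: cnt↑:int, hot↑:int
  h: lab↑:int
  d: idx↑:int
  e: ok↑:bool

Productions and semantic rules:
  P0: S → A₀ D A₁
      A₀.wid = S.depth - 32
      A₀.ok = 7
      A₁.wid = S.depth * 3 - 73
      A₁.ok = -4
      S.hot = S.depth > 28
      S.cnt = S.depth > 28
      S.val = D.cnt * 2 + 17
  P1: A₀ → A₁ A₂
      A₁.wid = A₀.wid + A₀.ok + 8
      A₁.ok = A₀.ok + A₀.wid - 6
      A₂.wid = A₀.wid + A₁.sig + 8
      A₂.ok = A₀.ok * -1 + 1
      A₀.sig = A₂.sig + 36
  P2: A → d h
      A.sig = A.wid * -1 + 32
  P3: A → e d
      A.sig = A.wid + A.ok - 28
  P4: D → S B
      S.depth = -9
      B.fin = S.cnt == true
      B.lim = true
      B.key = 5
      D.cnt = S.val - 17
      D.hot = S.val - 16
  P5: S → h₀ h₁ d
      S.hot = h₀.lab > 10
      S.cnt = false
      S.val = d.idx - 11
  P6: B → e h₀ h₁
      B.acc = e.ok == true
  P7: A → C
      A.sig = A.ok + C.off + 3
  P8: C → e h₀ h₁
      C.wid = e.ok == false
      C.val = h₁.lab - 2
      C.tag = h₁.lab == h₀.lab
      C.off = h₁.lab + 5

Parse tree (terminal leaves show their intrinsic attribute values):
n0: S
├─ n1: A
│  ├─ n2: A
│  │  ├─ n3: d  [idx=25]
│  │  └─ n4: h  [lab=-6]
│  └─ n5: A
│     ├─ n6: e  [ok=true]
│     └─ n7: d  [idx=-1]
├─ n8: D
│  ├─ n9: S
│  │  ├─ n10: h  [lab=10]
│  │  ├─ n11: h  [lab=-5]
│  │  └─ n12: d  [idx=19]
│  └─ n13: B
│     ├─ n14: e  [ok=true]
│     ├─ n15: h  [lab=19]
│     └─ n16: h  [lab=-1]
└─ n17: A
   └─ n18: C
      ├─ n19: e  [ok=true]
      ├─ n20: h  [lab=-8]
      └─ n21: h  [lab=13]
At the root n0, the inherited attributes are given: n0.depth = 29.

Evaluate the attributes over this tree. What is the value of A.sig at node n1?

27

1. n0.depth = 29  [given at root]
2. n1.wid = -3  [S.depth - 32]
3. n1.ok = 7  [7]
4. n2.wid = 12  [A₀.wid + A₀.ok + 8]
5. n2.ok = -2  [A₀.ok + A₀.wid - 6]
6. n3.idx = 25  [terminal]
7. n4.lab = -6  [terminal]
8. n2.sig = 20  [A.wid * -1 + 32]
9. n5.wid = 25  [A₀.wid + A₁.sig + 8]
10. n5.ok = -6  [A₀.ok * -1 + 1]
11. n6.ok = true  [terminal]
12. n7.idx = -1  [terminal]
13. n5.sig = -9  [A.wid + A.ok - 28]
14. n1.sig = 27  [A₂.sig + 36]
15. n9.depth = -9  [-9]
16. n10.lab = 10  [terminal]
17. n11.lab = -5  [terminal]
18. n12.idx = 19  [terminal]
19. n9.hot = false  [h₀.lab > 10]
20. n9.cnt = false  [false]
21. n9.val = 8  [d.idx - 11]
22. n13.fin = false  [S.cnt == true]
23. n13.lim = true  [true]
24. n13.key = 5  [5]
25. n14.ok = true  [terminal]
26. n15.lab = 19  [terminal]
27. n16.lab = -1  [terminal]
28. n13.acc = true  [e.ok == true]
29. n8.cnt = -9  [S.val - 17]
30. n8.hot = -8  [S.val - 16]
31. n17.wid = 14  [S.depth * 3 - 73]
32. n17.ok = -4  [-4]
33. n19.ok = true  [terminal]
34. n20.lab = -8  [terminal]
35. n21.lab = 13  [terminal]
36. n18.wid = false  [e.ok == false]
37. n18.val = 11  [h₁.lab - 2]
38. n18.tag = false  [h₁.lab == h₀.lab]
39. n18.off = 18  [h₁.lab + 5]
40. n17.sig = 17  [A.ok + C.off + 3]
41. n0.hot = true  [S.depth > 28]
42. n0.cnt = true  [S.depth > 28]
43. n0.val = -1  [D.cnt * 2 + 17]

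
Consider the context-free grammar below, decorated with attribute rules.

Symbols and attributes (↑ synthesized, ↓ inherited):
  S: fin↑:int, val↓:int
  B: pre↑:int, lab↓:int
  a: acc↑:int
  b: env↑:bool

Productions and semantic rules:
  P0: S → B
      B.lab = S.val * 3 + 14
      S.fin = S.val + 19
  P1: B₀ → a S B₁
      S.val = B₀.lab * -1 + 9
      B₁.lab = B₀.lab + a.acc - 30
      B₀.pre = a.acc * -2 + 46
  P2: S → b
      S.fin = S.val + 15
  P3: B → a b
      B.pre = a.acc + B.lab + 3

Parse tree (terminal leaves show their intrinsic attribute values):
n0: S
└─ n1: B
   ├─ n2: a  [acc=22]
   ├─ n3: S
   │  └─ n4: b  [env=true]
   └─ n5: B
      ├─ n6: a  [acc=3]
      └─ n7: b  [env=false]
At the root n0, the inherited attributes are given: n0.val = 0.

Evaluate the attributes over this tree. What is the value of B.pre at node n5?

12

1. n0.val = 0  [given at root]
2. n1.lab = 14  [S.val * 3 + 14]
3. n2.acc = 22  [terminal]
4. n3.val = -5  [B₀.lab * -1 + 9]
5. n4.env = true  [terminal]
6. n3.fin = 10  [S.val + 15]
7. n5.lab = 6  [B₀.lab + a.acc - 30]
8. n6.acc = 3  [terminal]
9. n7.env = false  [terminal]
10. n5.pre = 12  [a.acc + B.lab + 3]
11. n1.pre = 2  [a.acc * -2 + 46]
12. n0.fin = 19  [S.val + 19]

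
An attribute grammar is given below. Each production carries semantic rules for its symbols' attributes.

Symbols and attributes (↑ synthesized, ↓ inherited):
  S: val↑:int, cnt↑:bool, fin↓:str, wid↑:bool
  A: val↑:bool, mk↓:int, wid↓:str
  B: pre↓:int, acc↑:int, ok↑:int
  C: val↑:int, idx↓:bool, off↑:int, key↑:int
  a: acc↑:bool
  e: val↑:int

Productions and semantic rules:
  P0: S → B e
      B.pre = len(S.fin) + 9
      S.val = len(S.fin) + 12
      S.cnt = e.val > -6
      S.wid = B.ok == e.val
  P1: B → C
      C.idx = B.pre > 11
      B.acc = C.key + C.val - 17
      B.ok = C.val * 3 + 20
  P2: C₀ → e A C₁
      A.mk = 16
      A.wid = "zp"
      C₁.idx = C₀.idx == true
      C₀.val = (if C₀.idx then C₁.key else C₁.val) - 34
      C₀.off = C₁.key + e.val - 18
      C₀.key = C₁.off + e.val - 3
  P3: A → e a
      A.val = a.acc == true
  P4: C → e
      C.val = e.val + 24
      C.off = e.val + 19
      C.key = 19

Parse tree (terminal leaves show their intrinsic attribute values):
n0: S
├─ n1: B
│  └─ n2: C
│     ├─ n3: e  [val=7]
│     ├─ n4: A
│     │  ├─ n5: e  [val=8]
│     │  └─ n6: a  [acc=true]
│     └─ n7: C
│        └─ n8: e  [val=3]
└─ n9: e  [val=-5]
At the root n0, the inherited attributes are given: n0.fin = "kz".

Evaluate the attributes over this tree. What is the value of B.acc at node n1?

1. n0.fin = "kz"  [given at root]
2. n1.pre = 11  [len(S.fin) + 9]
3. n2.idx = false  [B.pre > 11]
4. n3.val = 7  [terminal]
5. n4.mk = 16  [16]
6. n4.wid = "zp"  ["zp"]
7. n5.val = 8  [terminal]
8. n6.acc = true  [terminal]
9. n4.val = true  [a.acc == true]
10. n7.idx = false  [C₀.idx == true]
11. n8.val = 3  [terminal]
12. n7.val = 27  [e.val + 24]
13. n7.off = 22  [e.val + 19]
14. n7.key = 19  [19]
15. n2.val = -7  [(if C₀.idx then C₁.key else C₁.val) - 34]
16. n2.off = 8  [C₁.key + e.val - 18]
17. n2.key = 26  [C₁.off + e.val - 3]
18. n1.acc = 2  [C.key + C.val - 17]
19. n1.ok = -1  [C.val * 3 + 20]
20. n9.val = -5  [terminal]
21. n0.val = 14  [len(S.fin) + 12]
22. n0.cnt = true  [e.val > -6]
23. n0.wid = false  [B.ok == e.val]

2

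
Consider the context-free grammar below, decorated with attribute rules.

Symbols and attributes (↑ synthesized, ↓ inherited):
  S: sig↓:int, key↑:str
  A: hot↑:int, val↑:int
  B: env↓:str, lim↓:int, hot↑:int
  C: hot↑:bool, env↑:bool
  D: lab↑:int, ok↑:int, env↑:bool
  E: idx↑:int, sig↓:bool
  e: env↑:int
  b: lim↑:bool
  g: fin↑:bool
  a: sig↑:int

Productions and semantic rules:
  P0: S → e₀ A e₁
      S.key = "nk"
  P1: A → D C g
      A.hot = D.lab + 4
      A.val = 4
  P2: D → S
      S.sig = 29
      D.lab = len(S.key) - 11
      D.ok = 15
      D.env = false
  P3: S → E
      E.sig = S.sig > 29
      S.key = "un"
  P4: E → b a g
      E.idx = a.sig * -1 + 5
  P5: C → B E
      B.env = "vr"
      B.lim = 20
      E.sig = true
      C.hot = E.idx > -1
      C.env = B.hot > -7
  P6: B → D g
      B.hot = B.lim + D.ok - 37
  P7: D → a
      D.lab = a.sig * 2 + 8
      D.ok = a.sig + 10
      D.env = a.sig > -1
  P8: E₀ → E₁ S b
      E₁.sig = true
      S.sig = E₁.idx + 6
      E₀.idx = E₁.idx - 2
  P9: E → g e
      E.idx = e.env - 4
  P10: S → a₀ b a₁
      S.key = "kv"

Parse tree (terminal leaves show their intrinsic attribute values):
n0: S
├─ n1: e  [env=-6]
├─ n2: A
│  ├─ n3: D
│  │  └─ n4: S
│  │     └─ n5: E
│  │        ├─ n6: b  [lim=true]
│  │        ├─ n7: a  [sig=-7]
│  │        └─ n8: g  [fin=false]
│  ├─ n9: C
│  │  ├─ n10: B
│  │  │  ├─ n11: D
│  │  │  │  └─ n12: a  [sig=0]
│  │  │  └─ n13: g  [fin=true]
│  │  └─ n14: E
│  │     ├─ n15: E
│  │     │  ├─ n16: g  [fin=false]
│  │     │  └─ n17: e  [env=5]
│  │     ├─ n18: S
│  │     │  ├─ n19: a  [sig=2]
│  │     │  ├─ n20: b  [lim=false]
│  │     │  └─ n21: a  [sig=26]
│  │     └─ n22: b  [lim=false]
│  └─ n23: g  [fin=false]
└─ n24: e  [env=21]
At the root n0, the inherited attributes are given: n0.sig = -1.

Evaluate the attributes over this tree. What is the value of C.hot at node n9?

1. n0.sig = -1  [given at root]
2. n1.env = -6  [terminal]
3. n4.sig = 29  [29]
4. n5.sig = false  [S.sig > 29]
5. n6.lim = true  [terminal]
6. n7.sig = -7  [terminal]
7. n8.fin = false  [terminal]
8. n5.idx = 12  [a.sig * -1 + 5]
9. n4.key = "un"  ["un"]
10. n3.lab = -9  [len(S.key) - 11]
11. n3.ok = 15  [15]
12. n3.env = false  [false]
13. n10.env = "vr"  ["vr"]
14. n10.lim = 20  [20]
15. n12.sig = 0  [terminal]
16. n11.lab = 8  [a.sig * 2 + 8]
17. n11.ok = 10  [a.sig + 10]
18. n11.env = true  [a.sig > -1]
19. n13.fin = true  [terminal]
20. n10.hot = -7  [B.lim + D.ok - 37]
21. n14.sig = true  [true]
22. n15.sig = true  [true]
23. n16.fin = false  [terminal]
24. n17.env = 5  [terminal]
25. n15.idx = 1  [e.env - 4]
26. n18.sig = 7  [E₁.idx + 6]
27. n19.sig = 2  [terminal]
28. n20.lim = false  [terminal]
29. n21.sig = 26  [terminal]
30. n18.key = "kv"  ["kv"]
31. n22.lim = false  [terminal]
32. n14.idx = -1  [E₁.idx - 2]
33. n9.hot = false  [E.idx > -1]
34. n9.env = false  [B.hot > -7]
35. n23.fin = false  [terminal]
36. n2.hot = -5  [D.lab + 4]
37. n2.val = 4  [4]
38. n24.env = 21  [terminal]
39. n0.key = "nk"  ["nk"]

false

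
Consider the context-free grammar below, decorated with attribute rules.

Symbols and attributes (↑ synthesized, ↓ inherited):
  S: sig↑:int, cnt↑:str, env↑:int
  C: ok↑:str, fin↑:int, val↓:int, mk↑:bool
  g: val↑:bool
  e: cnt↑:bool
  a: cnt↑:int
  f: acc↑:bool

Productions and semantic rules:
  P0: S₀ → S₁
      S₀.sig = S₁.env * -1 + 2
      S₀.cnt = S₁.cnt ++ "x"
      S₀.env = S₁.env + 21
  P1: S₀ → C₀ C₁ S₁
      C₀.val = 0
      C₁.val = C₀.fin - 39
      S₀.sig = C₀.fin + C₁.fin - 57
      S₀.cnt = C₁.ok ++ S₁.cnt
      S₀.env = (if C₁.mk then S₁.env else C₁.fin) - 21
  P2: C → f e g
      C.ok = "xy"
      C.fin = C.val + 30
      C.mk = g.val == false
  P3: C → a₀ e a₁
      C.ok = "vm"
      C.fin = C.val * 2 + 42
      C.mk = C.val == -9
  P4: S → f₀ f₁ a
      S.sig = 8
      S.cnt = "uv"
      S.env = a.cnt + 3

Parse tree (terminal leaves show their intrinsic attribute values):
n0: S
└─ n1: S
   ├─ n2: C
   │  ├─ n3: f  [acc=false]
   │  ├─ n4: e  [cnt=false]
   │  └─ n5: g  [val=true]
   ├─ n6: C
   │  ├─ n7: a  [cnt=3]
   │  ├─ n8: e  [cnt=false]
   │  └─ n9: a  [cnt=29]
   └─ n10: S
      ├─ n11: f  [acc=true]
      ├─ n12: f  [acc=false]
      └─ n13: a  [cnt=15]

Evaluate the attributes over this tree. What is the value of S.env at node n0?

1. n2.val = 0  [0]
2. n3.acc = false  [terminal]
3. n4.cnt = false  [terminal]
4. n5.val = true  [terminal]
5. n2.ok = "xy"  ["xy"]
6. n2.fin = 30  [C.val + 30]
7. n2.mk = false  [g.val == false]
8. n6.val = -9  [C₀.fin - 39]
9. n7.cnt = 3  [terminal]
10. n8.cnt = false  [terminal]
11. n9.cnt = 29  [terminal]
12. n6.ok = "vm"  ["vm"]
13. n6.fin = 24  [C.val * 2 + 42]
14. n6.mk = true  [C.val == -9]
15. n11.acc = true  [terminal]
16. n12.acc = false  [terminal]
17. n13.cnt = 15  [terminal]
18. n10.sig = 8  [8]
19. n10.cnt = "uv"  ["uv"]
20. n10.env = 18  [a.cnt + 3]
21. n1.sig = -3  [C₀.fin + C₁.fin - 57]
22. n1.cnt = "vmuv"  [C₁.ok ++ S₁.cnt]
23. n1.env = -3  [(if C₁.mk then S₁.env else C₁.fin) - 21]
24. n0.sig = 5  [S₁.env * -1 + 2]
25. n0.cnt = "vmuvx"  [S₁.cnt ++ "x"]
26. n0.env = 18  [S₁.env + 21]

18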